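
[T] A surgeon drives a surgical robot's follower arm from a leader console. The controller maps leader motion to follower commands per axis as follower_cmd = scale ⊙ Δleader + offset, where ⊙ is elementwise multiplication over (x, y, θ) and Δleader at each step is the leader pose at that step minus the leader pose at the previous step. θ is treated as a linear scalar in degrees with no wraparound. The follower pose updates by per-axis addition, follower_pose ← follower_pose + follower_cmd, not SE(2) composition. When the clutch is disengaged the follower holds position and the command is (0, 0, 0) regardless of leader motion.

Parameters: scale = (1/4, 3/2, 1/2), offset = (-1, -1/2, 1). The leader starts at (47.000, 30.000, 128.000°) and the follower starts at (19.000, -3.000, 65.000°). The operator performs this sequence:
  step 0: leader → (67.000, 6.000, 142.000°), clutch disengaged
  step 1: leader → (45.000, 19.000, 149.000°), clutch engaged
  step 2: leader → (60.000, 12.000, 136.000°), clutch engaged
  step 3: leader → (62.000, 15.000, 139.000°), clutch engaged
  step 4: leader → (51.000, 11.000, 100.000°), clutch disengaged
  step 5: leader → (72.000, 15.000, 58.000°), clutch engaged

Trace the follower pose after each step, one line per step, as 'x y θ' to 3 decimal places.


19.000 -3.000 65.000
12.500 16.000 69.500
15.250 5.000 64.000
14.750 9.000 66.500
14.750 9.000 66.500
19.000 14.500 46.500

step 0: Δleader=(20.000, -24.000, 14.000°), disengaged; cmd=(0,0,0) → follower holds at (19.000, -3.000, 65.000°)
step 1: Δleader=(-22.000, 13.000, 7.000°), engaged; cmd=(-6.500, 19.000, 4.500°) → follower=(12.500, 16.000, 69.500°)
step 2: Δleader=(15.000, -7.000, -13.000°), engaged; cmd=(2.750, -11.000, -5.500°) → follower=(15.250, 5.000, 64.000°)
step 3: Δleader=(2.000, 3.000, 3.000°), engaged; cmd=(-0.500, 4.000, 2.500°) → follower=(14.750, 9.000, 66.500°)
step 4: Δleader=(-11.000, -4.000, -39.000°), disengaged; cmd=(0,0,0) → follower holds at (14.750, 9.000, 66.500°)
step 5: Δleader=(21.000, 4.000, -42.000°), engaged; cmd=(4.250, 5.500, -20.000°) → follower=(19.000, 14.500, 46.500°)


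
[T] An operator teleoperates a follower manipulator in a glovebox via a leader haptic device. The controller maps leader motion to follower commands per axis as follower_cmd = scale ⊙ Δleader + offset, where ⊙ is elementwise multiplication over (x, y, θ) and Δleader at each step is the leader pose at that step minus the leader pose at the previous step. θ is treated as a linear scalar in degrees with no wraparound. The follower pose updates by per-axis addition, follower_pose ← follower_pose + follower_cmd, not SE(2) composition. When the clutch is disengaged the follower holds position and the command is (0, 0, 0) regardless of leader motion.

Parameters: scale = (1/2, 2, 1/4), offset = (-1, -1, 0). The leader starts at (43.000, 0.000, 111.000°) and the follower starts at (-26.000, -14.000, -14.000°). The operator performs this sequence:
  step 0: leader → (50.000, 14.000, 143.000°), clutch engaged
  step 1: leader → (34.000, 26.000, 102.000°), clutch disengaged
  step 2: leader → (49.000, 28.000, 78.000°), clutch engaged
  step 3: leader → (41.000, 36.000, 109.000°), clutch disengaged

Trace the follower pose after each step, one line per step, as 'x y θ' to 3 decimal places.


-23.500 13.000 -6.000
-23.500 13.000 -6.000
-17.000 16.000 -12.000
-17.000 16.000 -12.000

step 0: Δleader=(7.000, 14.000, 32.000°), engaged; cmd=(2.500, 27.000, 8.000°) → follower=(-23.500, 13.000, -6.000°)
step 1: Δleader=(-16.000, 12.000, -41.000°), disengaged; cmd=(0,0,0) → follower holds at (-23.500, 13.000, -6.000°)
step 2: Δleader=(15.000, 2.000, -24.000°), engaged; cmd=(6.500, 3.000, -6.000°) → follower=(-17.000, 16.000, -12.000°)
step 3: Δleader=(-8.000, 8.000, 31.000°), disengaged; cmd=(0,0,0) → follower holds at (-17.000, 16.000, -12.000°)


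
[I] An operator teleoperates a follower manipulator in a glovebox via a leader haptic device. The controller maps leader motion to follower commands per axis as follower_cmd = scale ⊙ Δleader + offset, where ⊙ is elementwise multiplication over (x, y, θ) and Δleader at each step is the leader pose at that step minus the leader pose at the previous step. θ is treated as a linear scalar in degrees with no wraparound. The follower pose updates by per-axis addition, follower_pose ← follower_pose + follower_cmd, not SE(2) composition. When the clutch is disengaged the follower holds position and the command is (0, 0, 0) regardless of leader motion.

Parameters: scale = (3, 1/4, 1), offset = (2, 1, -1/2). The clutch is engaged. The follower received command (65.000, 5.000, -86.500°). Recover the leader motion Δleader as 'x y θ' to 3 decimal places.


axis x: (65.000 − 2) / (3) = 21.000
axis y: (5.000 − 1) / (1/4) = 16.000
axis θ: (-86.500 − -1/2) / (1) = -86.000

21.000 16.000 -86.000


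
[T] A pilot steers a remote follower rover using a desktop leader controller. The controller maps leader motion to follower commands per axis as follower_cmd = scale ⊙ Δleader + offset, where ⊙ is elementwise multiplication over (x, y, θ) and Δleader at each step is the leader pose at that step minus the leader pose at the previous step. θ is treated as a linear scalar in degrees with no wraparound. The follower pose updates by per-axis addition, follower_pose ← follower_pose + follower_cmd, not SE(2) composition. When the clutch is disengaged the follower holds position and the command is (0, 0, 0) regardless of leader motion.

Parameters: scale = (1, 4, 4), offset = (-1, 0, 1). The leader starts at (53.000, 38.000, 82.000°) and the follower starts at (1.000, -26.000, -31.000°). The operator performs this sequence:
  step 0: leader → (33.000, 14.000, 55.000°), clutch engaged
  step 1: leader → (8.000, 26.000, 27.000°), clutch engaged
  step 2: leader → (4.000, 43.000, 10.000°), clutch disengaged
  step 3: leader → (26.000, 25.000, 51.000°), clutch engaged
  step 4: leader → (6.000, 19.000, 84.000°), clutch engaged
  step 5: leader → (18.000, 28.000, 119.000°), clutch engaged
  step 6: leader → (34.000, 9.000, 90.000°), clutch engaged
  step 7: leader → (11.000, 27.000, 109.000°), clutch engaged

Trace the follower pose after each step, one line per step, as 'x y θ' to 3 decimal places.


step 0: Δleader=(-20.000, -24.000, -27.000°), engaged; cmd=(-21.000, -96.000, -107.000°) → follower=(-20.000, -122.000, -138.000°)
step 1: Δleader=(-25.000, 12.000, -28.000°), engaged; cmd=(-26.000, 48.000, -111.000°) → follower=(-46.000, -74.000, -249.000°)
step 2: Δleader=(-4.000, 17.000, -17.000°), disengaged; cmd=(0,0,0) → follower holds at (-46.000, -74.000, -249.000°)
step 3: Δleader=(22.000, -18.000, 41.000°), engaged; cmd=(21.000, -72.000, 165.000°) → follower=(-25.000, -146.000, -84.000°)
step 4: Δleader=(-20.000, -6.000, 33.000°), engaged; cmd=(-21.000, -24.000, 133.000°) → follower=(-46.000, -170.000, 49.000°)
step 5: Δleader=(12.000, 9.000, 35.000°), engaged; cmd=(11.000, 36.000, 141.000°) → follower=(-35.000, -134.000, 190.000°)
step 6: Δleader=(16.000, -19.000, -29.000°), engaged; cmd=(15.000, -76.000, -115.000°) → follower=(-20.000, -210.000, 75.000°)
step 7: Δleader=(-23.000, 18.000, 19.000°), engaged; cmd=(-24.000, 72.000, 77.000°) → follower=(-44.000, -138.000, 152.000°)

-20.000 -122.000 -138.000
-46.000 -74.000 -249.000
-46.000 -74.000 -249.000
-25.000 -146.000 -84.000
-46.000 -170.000 49.000
-35.000 -134.000 190.000
-20.000 -210.000 75.000
-44.000 -138.000 152.000


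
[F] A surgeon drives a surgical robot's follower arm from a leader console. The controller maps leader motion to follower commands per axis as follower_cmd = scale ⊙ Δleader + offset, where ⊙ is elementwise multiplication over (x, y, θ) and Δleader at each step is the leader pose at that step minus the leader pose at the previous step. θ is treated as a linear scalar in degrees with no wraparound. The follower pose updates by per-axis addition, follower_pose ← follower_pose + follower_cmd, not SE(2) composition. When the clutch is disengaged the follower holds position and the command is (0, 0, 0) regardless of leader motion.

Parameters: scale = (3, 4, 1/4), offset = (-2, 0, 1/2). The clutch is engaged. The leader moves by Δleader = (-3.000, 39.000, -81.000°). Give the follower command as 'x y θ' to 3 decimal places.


axis x: 3·-3.000 + -2 = -11.000
axis y: 4·39.000 + 0 = 156.000
axis θ: 1/4·-81.000 + 1/2 = -19.750

-11.000 156.000 -19.750


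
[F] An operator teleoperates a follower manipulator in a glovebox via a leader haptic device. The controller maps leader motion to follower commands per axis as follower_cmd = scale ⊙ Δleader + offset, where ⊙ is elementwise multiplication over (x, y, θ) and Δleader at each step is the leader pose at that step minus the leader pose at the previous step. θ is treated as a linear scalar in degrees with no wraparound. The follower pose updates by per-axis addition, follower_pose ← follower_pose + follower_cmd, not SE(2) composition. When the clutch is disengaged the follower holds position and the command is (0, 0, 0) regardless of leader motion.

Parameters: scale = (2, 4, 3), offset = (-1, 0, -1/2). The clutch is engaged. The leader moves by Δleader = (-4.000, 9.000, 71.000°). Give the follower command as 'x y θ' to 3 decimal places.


axis x: 2·-4.000 + -1 = -9.000
axis y: 4·9.000 + 0 = 36.000
axis θ: 3·71.000 + -1/2 = 212.500

-9.000 36.000 212.500


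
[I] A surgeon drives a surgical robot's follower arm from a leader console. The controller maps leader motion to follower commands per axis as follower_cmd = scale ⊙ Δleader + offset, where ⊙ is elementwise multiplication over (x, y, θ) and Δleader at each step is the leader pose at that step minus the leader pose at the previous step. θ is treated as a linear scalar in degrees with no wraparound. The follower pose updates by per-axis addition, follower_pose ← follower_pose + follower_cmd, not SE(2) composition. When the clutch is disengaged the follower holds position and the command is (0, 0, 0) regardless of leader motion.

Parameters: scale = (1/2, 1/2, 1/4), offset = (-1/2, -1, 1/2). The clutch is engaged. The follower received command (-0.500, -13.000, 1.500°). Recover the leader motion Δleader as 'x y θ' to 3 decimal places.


0.000 -24.000 4.000

axis x: (-0.500 − -1/2) / (1/2) = 0.000
axis y: (-13.000 − -1) / (1/2) = -24.000
axis θ: (1.500 − 1/2) / (1/4) = 4.000


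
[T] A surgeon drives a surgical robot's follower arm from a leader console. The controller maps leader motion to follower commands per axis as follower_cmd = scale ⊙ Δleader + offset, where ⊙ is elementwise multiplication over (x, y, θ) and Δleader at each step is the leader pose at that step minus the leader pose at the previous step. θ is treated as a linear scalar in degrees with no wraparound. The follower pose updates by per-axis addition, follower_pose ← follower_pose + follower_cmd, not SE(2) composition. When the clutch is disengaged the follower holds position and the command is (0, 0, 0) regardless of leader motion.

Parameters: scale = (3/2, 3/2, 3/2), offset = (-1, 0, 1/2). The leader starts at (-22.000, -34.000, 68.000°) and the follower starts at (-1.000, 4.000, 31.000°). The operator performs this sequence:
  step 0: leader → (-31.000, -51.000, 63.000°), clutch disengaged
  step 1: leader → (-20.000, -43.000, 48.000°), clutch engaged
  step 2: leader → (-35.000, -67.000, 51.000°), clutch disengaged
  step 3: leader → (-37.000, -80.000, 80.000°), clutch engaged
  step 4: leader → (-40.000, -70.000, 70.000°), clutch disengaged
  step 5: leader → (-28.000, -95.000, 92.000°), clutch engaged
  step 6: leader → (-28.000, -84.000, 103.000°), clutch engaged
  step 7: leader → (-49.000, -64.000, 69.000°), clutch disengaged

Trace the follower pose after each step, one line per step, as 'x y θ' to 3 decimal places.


step 0: Δleader=(-9.000, -17.000, -5.000°), disengaged; cmd=(0,0,0) → follower holds at (-1.000, 4.000, 31.000°)
step 1: Δleader=(11.000, 8.000, -15.000°), engaged; cmd=(15.500, 12.000, -22.000°) → follower=(14.500, 16.000, 9.000°)
step 2: Δleader=(-15.000, -24.000, 3.000°), disengaged; cmd=(0,0,0) → follower holds at (14.500, 16.000, 9.000°)
step 3: Δleader=(-2.000, -13.000, 29.000°), engaged; cmd=(-4.000, -19.500, 44.000°) → follower=(10.500, -3.500, 53.000°)
step 4: Δleader=(-3.000, 10.000, -10.000°), disengaged; cmd=(0,0,0) → follower holds at (10.500, -3.500, 53.000°)
step 5: Δleader=(12.000, -25.000, 22.000°), engaged; cmd=(17.000, -37.500, 33.500°) → follower=(27.500, -41.000, 86.500°)
step 6: Δleader=(0.000, 11.000, 11.000°), engaged; cmd=(-1.000, 16.500, 17.000°) → follower=(26.500, -24.500, 103.500°)
step 7: Δleader=(-21.000, 20.000, -34.000°), disengaged; cmd=(0,0,0) → follower holds at (26.500, -24.500, 103.500°)

-1.000 4.000 31.000
14.500 16.000 9.000
14.500 16.000 9.000
10.500 -3.500 53.000
10.500 -3.500 53.000
27.500 -41.000 86.500
26.500 -24.500 103.500
26.500 -24.500 103.500


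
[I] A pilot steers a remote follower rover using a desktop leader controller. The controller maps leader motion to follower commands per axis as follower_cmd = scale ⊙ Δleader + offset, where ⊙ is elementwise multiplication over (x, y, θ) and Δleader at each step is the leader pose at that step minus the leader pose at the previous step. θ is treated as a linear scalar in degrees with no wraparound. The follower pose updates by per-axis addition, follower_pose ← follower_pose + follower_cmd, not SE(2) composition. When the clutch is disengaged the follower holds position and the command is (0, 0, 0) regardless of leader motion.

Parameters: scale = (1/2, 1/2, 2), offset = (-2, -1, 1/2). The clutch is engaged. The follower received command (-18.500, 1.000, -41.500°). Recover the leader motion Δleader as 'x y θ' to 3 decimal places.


-33.000 4.000 -21.000

axis x: (-18.500 − -2) / (1/2) = -33.000
axis y: (1.000 − -1) / (1/2) = 4.000
axis θ: (-41.500 − 1/2) / (2) = -21.000


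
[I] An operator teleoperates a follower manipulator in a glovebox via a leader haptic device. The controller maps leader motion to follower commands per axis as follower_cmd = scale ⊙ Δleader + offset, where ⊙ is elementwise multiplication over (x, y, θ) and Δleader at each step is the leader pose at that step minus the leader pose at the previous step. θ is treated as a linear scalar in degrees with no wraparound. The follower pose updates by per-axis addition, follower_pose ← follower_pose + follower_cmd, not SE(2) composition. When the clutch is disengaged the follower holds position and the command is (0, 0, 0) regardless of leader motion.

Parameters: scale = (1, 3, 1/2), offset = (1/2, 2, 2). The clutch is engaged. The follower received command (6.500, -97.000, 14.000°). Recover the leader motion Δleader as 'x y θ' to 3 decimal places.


axis x: (6.500 − 1/2) / (1) = 6.000
axis y: (-97.000 − 2) / (3) = -33.000
axis θ: (14.000 − 2) / (1/2) = 24.000

6.000 -33.000 24.000


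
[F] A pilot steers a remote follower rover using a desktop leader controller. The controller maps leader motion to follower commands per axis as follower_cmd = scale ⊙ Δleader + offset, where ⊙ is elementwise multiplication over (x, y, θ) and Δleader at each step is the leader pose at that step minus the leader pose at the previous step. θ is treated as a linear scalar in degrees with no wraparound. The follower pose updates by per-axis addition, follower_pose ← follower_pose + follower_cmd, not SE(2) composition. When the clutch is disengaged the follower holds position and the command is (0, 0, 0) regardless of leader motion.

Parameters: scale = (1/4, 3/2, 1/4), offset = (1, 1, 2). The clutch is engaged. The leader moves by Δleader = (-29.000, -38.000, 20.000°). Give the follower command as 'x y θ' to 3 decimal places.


axis x: 1/4·-29.000 + 1 = -6.250
axis y: 3/2·-38.000 + 1 = -56.000
axis θ: 1/4·20.000 + 2 = 7.000

-6.250 -56.000 7.000


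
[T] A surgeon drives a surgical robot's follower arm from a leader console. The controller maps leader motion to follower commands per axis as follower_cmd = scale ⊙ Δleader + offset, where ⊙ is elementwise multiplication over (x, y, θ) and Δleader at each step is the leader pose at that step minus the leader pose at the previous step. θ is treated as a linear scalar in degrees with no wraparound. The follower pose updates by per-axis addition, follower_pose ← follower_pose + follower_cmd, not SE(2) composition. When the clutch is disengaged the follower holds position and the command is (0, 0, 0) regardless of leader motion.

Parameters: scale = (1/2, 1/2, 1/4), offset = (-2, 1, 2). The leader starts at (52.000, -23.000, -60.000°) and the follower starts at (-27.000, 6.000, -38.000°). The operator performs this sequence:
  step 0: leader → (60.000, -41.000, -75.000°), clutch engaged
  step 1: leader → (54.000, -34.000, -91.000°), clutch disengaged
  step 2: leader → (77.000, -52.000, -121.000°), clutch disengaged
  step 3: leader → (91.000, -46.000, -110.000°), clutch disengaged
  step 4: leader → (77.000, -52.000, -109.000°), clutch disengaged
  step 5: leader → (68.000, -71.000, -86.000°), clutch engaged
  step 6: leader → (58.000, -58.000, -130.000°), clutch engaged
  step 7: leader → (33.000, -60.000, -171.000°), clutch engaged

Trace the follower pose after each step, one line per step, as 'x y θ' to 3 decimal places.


-25.000 -2.000 -39.750
-25.000 -2.000 -39.750
-25.000 -2.000 -39.750
-25.000 -2.000 -39.750
-25.000 -2.000 -39.750
-31.500 -10.500 -32.000
-38.500 -3.000 -41.000
-53.000 -3.000 -49.250

step 0: Δleader=(8.000, -18.000, -15.000°), engaged; cmd=(2.000, -8.000, -1.750°) → follower=(-25.000, -2.000, -39.750°)
step 1: Δleader=(-6.000, 7.000, -16.000°), disengaged; cmd=(0,0,0) → follower holds at (-25.000, -2.000, -39.750°)
step 2: Δleader=(23.000, -18.000, -30.000°), disengaged; cmd=(0,0,0) → follower holds at (-25.000, -2.000, -39.750°)
step 3: Δleader=(14.000, 6.000, 11.000°), disengaged; cmd=(0,0,0) → follower holds at (-25.000, -2.000, -39.750°)
step 4: Δleader=(-14.000, -6.000, 1.000°), disengaged; cmd=(0,0,0) → follower holds at (-25.000, -2.000, -39.750°)
step 5: Δleader=(-9.000, -19.000, 23.000°), engaged; cmd=(-6.500, -8.500, 7.750°) → follower=(-31.500, -10.500, -32.000°)
step 6: Δleader=(-10.000, 13.000, -44.000°), engaged; cmd=(-7.000, 7.500, -9.000°) → follower=(-38.500, -3.000, -41.000°)
step 7: Δleader=(-25.000, -2.000, -41.000°), engaged; cmd=(-14.500, 0.000, -8.250°) → follower=(-53.000, -3.000, -49.250°)


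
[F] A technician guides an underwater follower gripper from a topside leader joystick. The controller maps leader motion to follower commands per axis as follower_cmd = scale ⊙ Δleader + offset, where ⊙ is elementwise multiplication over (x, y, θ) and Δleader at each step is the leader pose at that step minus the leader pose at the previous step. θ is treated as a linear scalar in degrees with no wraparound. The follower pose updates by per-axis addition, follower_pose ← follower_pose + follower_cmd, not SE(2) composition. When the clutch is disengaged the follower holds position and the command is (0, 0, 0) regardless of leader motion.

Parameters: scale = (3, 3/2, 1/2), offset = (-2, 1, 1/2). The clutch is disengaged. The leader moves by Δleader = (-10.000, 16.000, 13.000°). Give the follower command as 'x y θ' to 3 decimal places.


clutch disengaged → follower holds; cmd = (0, 0, 0)

0.000 0.000 0.000


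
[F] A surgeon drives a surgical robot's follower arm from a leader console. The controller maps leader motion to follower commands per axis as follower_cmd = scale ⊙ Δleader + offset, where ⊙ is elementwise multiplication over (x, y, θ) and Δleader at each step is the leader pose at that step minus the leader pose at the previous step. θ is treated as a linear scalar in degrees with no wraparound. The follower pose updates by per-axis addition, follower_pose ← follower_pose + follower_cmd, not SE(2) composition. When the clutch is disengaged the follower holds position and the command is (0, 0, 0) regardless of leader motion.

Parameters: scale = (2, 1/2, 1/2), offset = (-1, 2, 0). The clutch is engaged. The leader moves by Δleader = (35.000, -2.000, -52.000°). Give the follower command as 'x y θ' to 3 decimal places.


axis x: 2·35.000 + -1 = 69.000
axis y: 1/2·-2.000 + 2 = 1.000
axis θ: 1/2·-52.000 + 0 = -26.000

69.000 1.000 -26.000


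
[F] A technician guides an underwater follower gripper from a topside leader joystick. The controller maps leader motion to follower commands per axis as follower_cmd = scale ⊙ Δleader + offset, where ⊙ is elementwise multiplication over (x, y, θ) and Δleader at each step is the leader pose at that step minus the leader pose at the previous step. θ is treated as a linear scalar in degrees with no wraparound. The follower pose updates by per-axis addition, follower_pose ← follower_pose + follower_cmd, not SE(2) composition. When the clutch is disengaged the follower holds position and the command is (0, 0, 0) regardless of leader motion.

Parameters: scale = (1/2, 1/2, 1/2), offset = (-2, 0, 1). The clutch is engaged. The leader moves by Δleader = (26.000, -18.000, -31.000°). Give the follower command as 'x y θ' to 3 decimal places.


11.000 -9.000 -14.500

axis x: 1/2·26.000 + -2 = 11.000
axis y: 1/2·-18.000 + 0 = -9.000
axis θ: 1/2·-31.000 + 1 = -14.500


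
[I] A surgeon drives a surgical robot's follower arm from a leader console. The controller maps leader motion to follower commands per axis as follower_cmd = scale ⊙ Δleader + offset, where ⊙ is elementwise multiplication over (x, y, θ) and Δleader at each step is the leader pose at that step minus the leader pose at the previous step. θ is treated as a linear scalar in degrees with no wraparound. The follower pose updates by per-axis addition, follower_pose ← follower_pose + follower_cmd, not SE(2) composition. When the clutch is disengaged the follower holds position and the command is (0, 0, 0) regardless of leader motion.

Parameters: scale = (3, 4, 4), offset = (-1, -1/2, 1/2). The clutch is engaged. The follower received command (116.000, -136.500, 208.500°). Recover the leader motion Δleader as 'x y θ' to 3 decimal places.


axis x: (116.000 − -1) / (3) = 39.000
axis y: (-136.500 − -1/2) / (4) = -34.000
axis θ: (208.500 − 1/2) / (4) = 52.000

39.000 -34.000 52.000


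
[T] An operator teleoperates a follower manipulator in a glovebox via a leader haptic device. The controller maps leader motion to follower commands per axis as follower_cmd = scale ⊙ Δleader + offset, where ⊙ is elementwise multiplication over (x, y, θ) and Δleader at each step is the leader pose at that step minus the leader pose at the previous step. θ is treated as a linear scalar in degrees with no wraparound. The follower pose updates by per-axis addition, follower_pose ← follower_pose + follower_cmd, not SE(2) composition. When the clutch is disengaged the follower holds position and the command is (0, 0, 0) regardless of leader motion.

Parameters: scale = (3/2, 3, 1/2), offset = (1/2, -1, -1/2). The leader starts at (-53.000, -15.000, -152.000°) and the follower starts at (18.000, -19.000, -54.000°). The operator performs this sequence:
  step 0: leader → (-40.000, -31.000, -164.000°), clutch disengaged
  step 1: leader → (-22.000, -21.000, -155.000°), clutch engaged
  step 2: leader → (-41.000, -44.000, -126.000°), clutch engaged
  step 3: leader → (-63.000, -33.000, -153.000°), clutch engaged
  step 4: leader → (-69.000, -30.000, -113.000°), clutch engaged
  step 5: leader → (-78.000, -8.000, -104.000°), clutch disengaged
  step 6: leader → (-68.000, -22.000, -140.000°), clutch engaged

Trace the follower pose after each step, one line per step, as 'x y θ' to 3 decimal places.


18.000 -19.000 -54.000
45.500 10.000 -50.000
17.500 -60.000 -36.000
-15.000 -28.000 -50.000
-23.500 -20.000 -30.500
-23.500 -20.000 -30.500
-8.000 -63.000 -49.000

step 0: Δleader=(13.000, -16.000, -12.000°), disengaged; cmd=(0,0,0) → follower holds at (18.000, -19.000, -54.000°)
step 1: Δleader=(18.000, 10.000, 9.000°), engaged; cmd=(27.500, 29.000, 4.000°) → follower=(45.500, 10.000, -50.000°)
step 2: Δleader=(-19.000, -23.000, 29.000°), engaged; cmd=(-28.000, -70.000, 14.000°) → follower=(17.500, -60.000, -36.000°)
step 3: Δleader=(-22.000, 11.000, -27.000°), engaged; cmd=(-32.500, 32.000, -14.000°) → follower=(-15.000, -28.000, -50.000°)
step 4: Δleader=(-6.000, 3.000, 40.000°), engaged; cmd=(-8.500, 8.000, 19.500°) → follower=(-23.500, -20.000, -30.500°)
step 5: Δleader=(-9.000, 22.000, 9.000°), disengaged; cmd=(0,0,0) → follower holds at (-23.500, -20.000, -30.500°)
step 6: Δleader=(10.000, -14.000, -36.000°), engaged; cmd=(15.500, -43.000, -18.500°) → follower=(-8.000, -63.000, -49.000°)


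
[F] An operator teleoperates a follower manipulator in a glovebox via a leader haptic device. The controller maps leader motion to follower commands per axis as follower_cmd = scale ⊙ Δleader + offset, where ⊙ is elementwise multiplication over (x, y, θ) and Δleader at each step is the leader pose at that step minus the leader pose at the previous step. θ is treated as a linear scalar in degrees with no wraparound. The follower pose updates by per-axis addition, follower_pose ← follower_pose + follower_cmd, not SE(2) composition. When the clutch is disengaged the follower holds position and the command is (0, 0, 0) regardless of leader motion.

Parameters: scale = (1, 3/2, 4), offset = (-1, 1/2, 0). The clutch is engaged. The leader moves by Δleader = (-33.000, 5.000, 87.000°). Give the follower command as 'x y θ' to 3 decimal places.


-34.000 8.000 348.000

axis x: 1·-33.000 + -1 = -34.000
axis y: 3/2·5.000 + 1/2 = 8.000
axis θ: 4·87.000 + 0 = 348.000


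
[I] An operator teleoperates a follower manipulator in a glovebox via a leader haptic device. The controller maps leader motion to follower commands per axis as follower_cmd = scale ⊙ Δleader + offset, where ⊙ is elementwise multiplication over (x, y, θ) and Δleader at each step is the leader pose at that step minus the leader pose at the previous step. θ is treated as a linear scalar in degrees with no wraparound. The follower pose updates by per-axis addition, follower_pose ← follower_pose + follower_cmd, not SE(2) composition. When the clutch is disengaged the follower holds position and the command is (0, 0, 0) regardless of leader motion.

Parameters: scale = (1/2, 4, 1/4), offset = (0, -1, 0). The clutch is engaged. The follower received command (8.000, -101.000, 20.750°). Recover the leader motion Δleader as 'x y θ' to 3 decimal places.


16.000 -25.000 83.000

axis x: (8.000 − 0) / (1/2) = 16.000
axis y: (-101.000 − -1) / (4) = -25.000
axis θ: (20.750 − 0) / (1/4) = 83.000


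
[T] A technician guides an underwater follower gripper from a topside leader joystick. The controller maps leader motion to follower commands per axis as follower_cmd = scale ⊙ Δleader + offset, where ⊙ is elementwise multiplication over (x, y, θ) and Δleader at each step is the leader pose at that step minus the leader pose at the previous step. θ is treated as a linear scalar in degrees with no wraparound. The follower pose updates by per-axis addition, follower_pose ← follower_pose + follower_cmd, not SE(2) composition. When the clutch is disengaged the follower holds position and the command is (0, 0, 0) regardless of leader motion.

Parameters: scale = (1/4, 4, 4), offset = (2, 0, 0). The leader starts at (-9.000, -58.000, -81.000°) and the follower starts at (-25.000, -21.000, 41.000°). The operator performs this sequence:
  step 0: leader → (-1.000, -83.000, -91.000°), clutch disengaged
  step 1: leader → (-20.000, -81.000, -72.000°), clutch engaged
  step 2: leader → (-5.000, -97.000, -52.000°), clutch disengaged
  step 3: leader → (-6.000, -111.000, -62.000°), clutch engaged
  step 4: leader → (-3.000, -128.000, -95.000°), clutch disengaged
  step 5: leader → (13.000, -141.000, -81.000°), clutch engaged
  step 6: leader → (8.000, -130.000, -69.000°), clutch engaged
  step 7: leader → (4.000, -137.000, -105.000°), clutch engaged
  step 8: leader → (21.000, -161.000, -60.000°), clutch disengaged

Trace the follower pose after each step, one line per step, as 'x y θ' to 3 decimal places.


step 0: Δleader=(8.000, -25.000, -10.000°), disengaged; cmd=(0,0,0) → follower holds at (-25.000, -21.000, 41.000°)
step 1: Δleader=(-19.000, 2.000, 19.000°), engaged; cmd=(-2.750, 8.000, 76.000°) → follower=(-27.750, -13.000, 117.000°)
step 2: Δleader=(15.000, -16.000, 20.000°), disengaged; cmd=(0,0,0) → follower holds at (-27.750, -13.000, 117.000°)
step 3: Δleader=(-1.000, -14.000, -10.000°), engaged; cmd=(1.750, -56.000, -40.000°) → follower=(-26.000, -69.000, 77.000°)
step 4: Δleader=(3.000, -17.000, -33.000°), disengaged; cmd=(0,0,0) → follower holds at (-26.000, -69.000, 77.000°)
step 5: Δleader=(16.000, -13.000, 14.000°), engaged; cmd=(6.000, -52.000, 56.000°) → follower=(-20.000, -121.000, 133.000°)
step 6: Δleader=(-5.000, 11.000, 12.000°), engaged; cmd=(0.750, 44.000, 48.000°) → follower=(-19.250, -77.000, 181.000°)
step 7: Δleader=(-4.000, -7.000, -36.000°), engaged; cmd=(1.000, -28.000, -144.000°) → follower=(-18.250, -105.000, 37.000°)
step 8: Δleader=(17.000, -24.000, 45.000°), disengaged; cmd=(0,0,0) → follower holds at (-18.250, -105.000, 37.000°)

-25.000 -21.000 41.000
-27.750 -13.000 117.000
-27.750 -13.000 117.000
-26.000 -69.000 77.000
-26.000 -69.000 77.000
-20.000 -121.000 133.000
-19.250 -77.000 181.000
-18.250 -105.000 37.000
-18.250 -105.000 37.000


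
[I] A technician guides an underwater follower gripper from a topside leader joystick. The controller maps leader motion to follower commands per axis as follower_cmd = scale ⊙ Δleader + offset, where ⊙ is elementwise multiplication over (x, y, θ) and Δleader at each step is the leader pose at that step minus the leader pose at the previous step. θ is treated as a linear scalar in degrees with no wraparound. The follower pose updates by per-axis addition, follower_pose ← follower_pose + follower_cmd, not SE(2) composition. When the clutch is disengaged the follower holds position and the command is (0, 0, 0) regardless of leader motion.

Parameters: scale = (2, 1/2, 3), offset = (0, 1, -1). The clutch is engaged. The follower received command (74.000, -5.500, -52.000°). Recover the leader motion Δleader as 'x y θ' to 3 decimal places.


37.000 -13.000 -17.000

axis x: (74.000 − 0) / (2) = 37.000
axis y: (-5.500 − 1) / (1/2) = -13.000
axis θ: (-52.000 − -1) / (3) = -17.000


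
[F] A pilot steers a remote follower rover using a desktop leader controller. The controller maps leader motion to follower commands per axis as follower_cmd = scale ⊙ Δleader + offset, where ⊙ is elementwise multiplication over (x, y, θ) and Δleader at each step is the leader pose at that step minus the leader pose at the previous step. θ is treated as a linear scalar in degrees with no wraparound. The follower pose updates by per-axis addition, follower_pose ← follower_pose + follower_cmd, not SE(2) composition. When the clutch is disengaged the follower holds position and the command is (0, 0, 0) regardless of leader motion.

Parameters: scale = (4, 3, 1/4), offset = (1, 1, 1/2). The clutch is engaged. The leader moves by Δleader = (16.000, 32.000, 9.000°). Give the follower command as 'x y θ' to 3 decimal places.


axis x: 4·16.000 + 1 = 65.000
axis y: 3·32.000 + 1 = 97.000
axis θ: 1/4·9.000 + 1/2 = 2.750

65.000 97.000 2.750


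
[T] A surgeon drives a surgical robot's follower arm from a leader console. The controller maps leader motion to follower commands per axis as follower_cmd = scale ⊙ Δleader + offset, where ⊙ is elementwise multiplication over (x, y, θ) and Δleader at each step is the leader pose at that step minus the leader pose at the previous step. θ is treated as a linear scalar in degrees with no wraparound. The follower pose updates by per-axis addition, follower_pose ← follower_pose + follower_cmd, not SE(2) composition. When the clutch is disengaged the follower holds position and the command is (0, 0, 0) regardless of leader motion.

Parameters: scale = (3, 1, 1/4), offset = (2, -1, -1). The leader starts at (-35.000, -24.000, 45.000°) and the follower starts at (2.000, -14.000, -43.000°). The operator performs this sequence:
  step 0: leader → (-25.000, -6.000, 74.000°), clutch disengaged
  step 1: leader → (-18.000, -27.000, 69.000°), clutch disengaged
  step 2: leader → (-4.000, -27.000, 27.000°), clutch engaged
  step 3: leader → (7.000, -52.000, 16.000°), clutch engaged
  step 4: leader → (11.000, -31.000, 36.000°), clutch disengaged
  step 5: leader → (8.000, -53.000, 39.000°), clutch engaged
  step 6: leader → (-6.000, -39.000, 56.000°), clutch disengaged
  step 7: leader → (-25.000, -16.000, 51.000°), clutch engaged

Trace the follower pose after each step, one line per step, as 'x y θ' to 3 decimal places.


2.000 -14.000 -43.000
2.000 -14.000 -43.000
46.000 -15.000 -54.500
81.000 -41.000 -58.250
81.000 -41.000 -58.250
74.000 -64.000 -58.500
74.000 -64.000 -58.500
19.000 -42.000 -60.750

step 0: Δleader=(10.000, 18.000, 29.000°), disengaged; cmd=(0,0,0) → follower holds at (2.000, -14.000, -43.000°)
step 1: Δleader=(7.000, -21.000, -5.000°), disengaged; cmd=(0,0,0) → follower holds at (2.000, -14.000, -43.000°)
step 2: Δleader=(14.000, 0.000, -42.000°), engaged; cmd=(44.000, -1.000, -11.500°) → follower=(46.000, -15.000, -54.500°)
step 3: Δleader=(11.000, -25.000, -11.000°), engaged; cmd=(35.000, -26.000, -3.750°) → follower=(81.000, -41.000, -58.250°)
step 4: Δleader=(4.000, 21.000, 20.000°), disengaged; cmd=(0,0,0) → follower holds at (81.000, -41.000, -58.250°)
step 5: Δleader=(-3.000, -22.000, 3.000°), engaged; cmd=(-7.000, -23.000, -0.250°) → follower=(74.000, -64.000, -58.500°)
step 6: Δleader=(-14.000, 14.000, 17.000°), disengaged; cmd=(0,0,0) → follower holds at (74.000, -64.000, -58.500°)
step 7: Δleader=(-19.000, 23.000, -5.000°), engaged; cmd=(-55.000, 22.000, -2.250°) → follower=(19.000, -42.000, -60.750°)


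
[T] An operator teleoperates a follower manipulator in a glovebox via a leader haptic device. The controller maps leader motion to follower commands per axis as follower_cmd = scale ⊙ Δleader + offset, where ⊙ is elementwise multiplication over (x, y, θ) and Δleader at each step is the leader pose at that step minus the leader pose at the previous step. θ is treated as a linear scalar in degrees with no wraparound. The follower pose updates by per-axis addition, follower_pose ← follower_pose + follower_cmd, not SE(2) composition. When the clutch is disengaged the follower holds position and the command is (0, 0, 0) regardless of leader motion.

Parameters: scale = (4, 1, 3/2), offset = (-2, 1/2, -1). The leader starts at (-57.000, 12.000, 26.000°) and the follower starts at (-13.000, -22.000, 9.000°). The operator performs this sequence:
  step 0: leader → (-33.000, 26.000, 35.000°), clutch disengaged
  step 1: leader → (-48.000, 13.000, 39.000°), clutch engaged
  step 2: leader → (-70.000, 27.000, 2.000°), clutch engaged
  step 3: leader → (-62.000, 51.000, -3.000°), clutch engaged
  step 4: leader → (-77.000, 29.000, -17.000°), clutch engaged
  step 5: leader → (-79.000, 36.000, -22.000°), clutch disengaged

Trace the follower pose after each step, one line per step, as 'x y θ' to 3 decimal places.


-13.000 -22.000 9.000
-75.000 -34.500 14.000
-165.000 -20.000 -42.500
-135.000 4.500 -51.000
-197.000 -17.000 -73.000
-197.000 -17.000 -73.000

step 0: Δleader=(24.000, 14.000, 9.000°), disengaged; cmd=(0,0,0) → follower holds at (-13.000, -22.000, 9.000°)
step 1: Δleader=(-15.000, -13.000, 4.000°), engaged; cmd=(-62.000, -12.500, 5.000°) → follower=(-75.000, -34.500, 14.000°)
step 2: Δleader=(-22.000, 14.000, -37.000°), engaged; cmd=(-90.000, 14.500, -56.500°) → follower=(-165.000, -20.000, -42.500°)
step 3: Δleader=(8.000, 24.000, -5.000°), engaged; cmd=(30.000, 24.500, -8.500°) → follower=(-135.000, 4.500, -51.000°)
step 4: Δleader=(-15.000, -22.000, -14.000°), engaged; cmd=(-62.000, -21.500, -22.000°) → follower=(-197.000, -17.000, -73.000°)
step 5: Δleader=(-2.000, 7.000, -5.000°), disengaged; cmd=(0,0,0) → follower holds at (-197.000, -17.000, -73.000°)


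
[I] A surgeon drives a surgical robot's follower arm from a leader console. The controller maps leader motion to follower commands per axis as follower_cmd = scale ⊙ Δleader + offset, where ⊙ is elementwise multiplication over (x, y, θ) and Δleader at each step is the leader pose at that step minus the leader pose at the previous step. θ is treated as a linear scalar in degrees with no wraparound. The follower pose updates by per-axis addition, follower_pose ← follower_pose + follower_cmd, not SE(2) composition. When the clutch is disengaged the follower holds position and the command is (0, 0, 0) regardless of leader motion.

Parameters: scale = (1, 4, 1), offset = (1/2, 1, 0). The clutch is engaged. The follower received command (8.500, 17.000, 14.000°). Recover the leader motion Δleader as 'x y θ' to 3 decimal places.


axis x: (8.500 − 1/2) / (1) = 8.000
axis y: (17.000 − 1) / (4) = 4.000
axis θ: (14.000 − 0) / (1) = 14.000

8.000 4.000 14.000


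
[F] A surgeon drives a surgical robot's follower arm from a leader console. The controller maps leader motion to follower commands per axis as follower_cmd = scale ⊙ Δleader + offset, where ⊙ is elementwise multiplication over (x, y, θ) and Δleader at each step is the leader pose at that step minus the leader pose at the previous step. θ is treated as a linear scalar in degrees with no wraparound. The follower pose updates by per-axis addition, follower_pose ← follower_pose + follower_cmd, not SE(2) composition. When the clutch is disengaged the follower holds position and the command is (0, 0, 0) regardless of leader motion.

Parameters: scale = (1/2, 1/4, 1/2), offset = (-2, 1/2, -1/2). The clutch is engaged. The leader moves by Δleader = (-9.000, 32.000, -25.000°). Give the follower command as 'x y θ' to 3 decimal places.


axis x: 1/2·-9.000 + -2 = -6.500
axis y: 1/4·32.000 + 1/2 = 8.500
axis θ: 1/2·-25.000 + -1/2 = -13.000

-6.500 8.500 -13.000


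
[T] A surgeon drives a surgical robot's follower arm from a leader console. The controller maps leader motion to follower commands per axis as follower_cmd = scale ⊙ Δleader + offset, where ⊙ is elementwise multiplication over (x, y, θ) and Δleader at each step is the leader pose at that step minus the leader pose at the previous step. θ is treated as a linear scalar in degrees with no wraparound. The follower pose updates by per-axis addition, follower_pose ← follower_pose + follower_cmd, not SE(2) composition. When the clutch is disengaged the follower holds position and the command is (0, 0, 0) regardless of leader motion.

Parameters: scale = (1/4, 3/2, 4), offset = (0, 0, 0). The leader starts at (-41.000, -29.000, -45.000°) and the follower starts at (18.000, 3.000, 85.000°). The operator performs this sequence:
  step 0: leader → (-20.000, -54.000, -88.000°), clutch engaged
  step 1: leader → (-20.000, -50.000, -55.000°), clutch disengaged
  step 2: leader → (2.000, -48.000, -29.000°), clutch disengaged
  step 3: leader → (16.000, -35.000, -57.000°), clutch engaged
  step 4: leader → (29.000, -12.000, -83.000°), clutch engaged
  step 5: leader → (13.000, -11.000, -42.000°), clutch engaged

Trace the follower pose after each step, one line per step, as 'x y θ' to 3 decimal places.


step 0: Δleader=(21.000, -25.000, -43.000°), engaged; cmd=(5.250, -37.500, -172.000°) → follower=(23.250, -34.500, -87.000°)
step 1: Δleader=(0.000, 4.000, 33.000°), disengaged; cmd=(0,0,0) → follower holds at (23.250, -34.500, -87.000°)
step 2: Δleader=(22.000, 2.000, 26.000°), disengaged; cmd=(0,0,0) → follower holds at (23.250, -34.500, -87.000°)
step 3: Δleader=(14.000, 13.000, -28.000°), engaged; cmd=(3.500, 19.500, -112.000°) → follower=(26.750, -15.000, -199.000°)
step 4: Δleader=(13.000, 23.000, -26.000°), engaged; cmd=(3.250, 34.500, -104.000°) → follower=(30.000, 19.500, -303.000°)
step 5: Δleader=(-16.000, 1.000, 41.000°), engaged; cmd=(-4.000, 1.500, 164.000°) → follower=(26.000, 21.000, -139.000°)

23.250 -34.500 -87.000
23.250 -34.500 -87.000
23.250 -34.500 -87.000
26.750 -15.000 -199.000
30.000 19.500 -303.000
26.000 21.000 -139.000
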